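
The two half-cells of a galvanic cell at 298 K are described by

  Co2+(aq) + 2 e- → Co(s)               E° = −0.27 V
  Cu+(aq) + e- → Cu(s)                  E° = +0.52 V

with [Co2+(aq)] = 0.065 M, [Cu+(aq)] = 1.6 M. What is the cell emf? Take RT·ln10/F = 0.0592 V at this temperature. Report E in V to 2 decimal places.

Since E°(Cu⁺/Cu) > E°(Co²⁺/Co), Cu⁺/Cu serves as the cathode.
E°cell = +0.52 − (−0.27) = +0.79 V, with n = 2 electrons transferred.
The balanced reaction is 2 Cu+(aq) + Co(s) → 2 Cu(s) + Co2+(aq), so Q = [Co2+(aq)] / [Cu+(aq)]^2 = 0.0254 and log Q = −1.595.
By the Nernst equation, E = +0.79 − (0.0592/2)·(−1.595) = +0.84 V.

+0.84 V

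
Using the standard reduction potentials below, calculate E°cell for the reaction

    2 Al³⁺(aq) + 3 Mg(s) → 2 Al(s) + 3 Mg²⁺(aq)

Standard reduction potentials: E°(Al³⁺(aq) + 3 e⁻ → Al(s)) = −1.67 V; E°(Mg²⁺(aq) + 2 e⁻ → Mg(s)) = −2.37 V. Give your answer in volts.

+0.70 V

Al³⁺(aq) gains electrons, so the Al³⁺/Al couple is the cathode; the Mg²⁺/Mg couple is the anode.
E°cell = E°(cathode) − E°(anode) = −1.67 − (−2.37) = +0.70 V.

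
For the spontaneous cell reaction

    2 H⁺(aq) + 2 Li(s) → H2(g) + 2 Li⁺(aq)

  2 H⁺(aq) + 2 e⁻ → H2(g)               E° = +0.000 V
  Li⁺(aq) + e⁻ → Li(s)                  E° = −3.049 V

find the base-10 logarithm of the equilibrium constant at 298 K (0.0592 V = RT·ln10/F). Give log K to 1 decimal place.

log K = 103.0

The 2H⁺/H₂ couple is reduced (cathode); E°cell = +0.000 − (−3.049) = +3.049 V with n = 2.
At equilibrium E = 0, so log K = nE°cell / 0.0592 = (2)(+3.049) / 0.0592 = 103.0.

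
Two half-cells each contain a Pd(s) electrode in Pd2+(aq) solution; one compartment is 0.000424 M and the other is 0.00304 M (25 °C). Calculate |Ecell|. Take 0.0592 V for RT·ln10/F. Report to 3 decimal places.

For a concentration cell E°cell = 0, since both electrodes use the same couple.
The compartment with the higher Pd2+(aq) concentration (0.00304 M) acts as the cathode; ions are reduced there and produced at the dilute (0.000424 M) anode.
With n = 2, Ecell = −(0.0592/2)·log([dilute]/[conc]) = −(0.0592/2)·log(0.000424/0.00304) = +0.025 V.

0.025 V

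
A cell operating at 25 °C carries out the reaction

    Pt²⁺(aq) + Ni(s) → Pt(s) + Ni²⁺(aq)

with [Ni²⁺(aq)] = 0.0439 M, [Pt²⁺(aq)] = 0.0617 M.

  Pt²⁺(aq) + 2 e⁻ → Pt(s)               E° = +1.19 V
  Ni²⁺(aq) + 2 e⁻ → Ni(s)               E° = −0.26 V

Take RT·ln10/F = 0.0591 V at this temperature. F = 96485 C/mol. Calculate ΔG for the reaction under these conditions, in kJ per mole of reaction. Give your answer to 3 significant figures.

The standard cell potential is +1.19 − (−0.26) = +1.45 V, with n = 2 electrons in the balanced equation.
The reaction quotient is [Ni²⁺(aq)] / [Pt²⁺(aq)] = 0.712; by Nernst, E = +1.45 − (0.0591/2)(−0.148) = +1.4544 V.
Then ΔG = −nFE = −2 × 96485 × +1.4544 J/mol = −281 kJ/mol.

−281 kJ/mol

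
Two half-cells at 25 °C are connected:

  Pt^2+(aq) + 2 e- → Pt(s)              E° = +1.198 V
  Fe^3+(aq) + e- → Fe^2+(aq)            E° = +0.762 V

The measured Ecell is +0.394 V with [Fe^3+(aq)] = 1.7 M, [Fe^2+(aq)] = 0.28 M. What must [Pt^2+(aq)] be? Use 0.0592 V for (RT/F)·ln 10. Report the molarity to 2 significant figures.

The Pt²⁺/Pt couple has the larger reduction potential, so it is the cathode: E°cell = +1.198 − (+0.762) = +0.436 V and n = 2.
Rearranging E = E° − (0.0592/n)·log Q gives log Q = 2(+0.436 − (+0.394))/0.0592 = 1.419.
Balancing electrons gives Pt^2+(aq) + 2 Fe^2+(aq) → Pt(s) + 2 Fe^3+(aq); thus Q = [Fe^3+(aq)]^2 / ([Pt^2+(aq)]·[Fe^2+(aq)]^2).
Isolating [Pt^2+(aq)] in Q = 10^{1.419} yields log [Pt^2+(aq)] = 0.148, i.e. 1.4 M.

1.4 M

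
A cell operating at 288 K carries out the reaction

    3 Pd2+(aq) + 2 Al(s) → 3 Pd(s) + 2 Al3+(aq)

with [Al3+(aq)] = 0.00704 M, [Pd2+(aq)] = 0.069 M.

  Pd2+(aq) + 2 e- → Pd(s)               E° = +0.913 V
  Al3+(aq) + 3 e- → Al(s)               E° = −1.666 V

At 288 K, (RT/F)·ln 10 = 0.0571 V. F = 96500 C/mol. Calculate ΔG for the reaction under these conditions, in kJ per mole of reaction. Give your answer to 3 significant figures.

−1500 kJ/mol

The standard cell potential is +0.913 − (−1.666) = +2.579 V, with n = 6 electrons in the balanced equation.
Here Q = [Al3+(aq)]^2 / [Pd2+(aq)]^3 = 0.151 (log Q = −0.821), giving E = +2.579 − (0.0571/6)·(−0.821) = +2.5868 V.
Then ΔG = −nFE = −6 × 96500 × +2.5868 J/mol = −1500 kJ/mol.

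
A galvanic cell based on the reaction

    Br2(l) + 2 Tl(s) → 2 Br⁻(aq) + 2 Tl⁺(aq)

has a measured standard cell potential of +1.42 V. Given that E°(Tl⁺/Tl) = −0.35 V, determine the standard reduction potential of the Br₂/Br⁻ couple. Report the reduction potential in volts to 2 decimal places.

+1.07 V

In the reaction as written the Br₂/Br⁻ couple is reduced (cathode) and Tl⁺/Tl is oxidized (anode), so E°cell = E°(Br₂/Br⁻) − E°(Tl⁺/Tl).
E°(Br₂/Br⁻) = E°cell + E°(anode) = +1.42 + (−0.35) = +1.07 V.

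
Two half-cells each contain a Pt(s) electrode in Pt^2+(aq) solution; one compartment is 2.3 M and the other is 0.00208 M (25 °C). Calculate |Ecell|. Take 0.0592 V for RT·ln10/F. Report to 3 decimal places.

0.090 V

For a concentration cell E°cell = 0, since both electrodes use the same couple.
The compartment with the higher Pt^2+(aq) concentration (2.3 M) acts as the cathode; ions are reduced there and produced at the dilute (0.00208 M) anode.
With n = 2, Ecell = −(0.0592/2)·log([dilute]/[conc]) = −(0.0592/2)·log(0.00208/2.3) = +0.090 V.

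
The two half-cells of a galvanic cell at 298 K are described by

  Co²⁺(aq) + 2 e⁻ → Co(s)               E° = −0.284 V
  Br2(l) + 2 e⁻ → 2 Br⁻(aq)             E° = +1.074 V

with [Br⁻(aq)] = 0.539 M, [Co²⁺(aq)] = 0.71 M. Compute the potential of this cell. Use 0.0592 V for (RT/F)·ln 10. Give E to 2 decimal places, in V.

Since E°(Br₂/Br⁻) > E°(Co²⁺/Co), Br₂/Br⁻ serves as the cathode.
E°cell = +1.074 − (−0.284) = +1.358 V, with n = 2 electrons transferred.
For the overall reaction Br2(l) + Co(s) → 2 Br⁻(aq) + Co²⁺(aq), Q = [Br⁻(aq)]^2·[Co²⁺(aq)] = 0.206, giving log Q = −0.686.
By the Nernst equation, E = +1.358 − (0.0592/2)·(−0.686) = +1.38 V.

+1.38 V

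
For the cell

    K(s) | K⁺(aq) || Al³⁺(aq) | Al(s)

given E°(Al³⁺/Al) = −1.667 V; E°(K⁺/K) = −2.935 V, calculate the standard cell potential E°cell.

By convention the left-hand electrode in cell notation is the anode (oxidation) and the right-hand electrode is the cathode (reduction).
E°cell = E°(right) − E°(left) = −1.667 − (−2.935) = +1.268 V.

+1.268 V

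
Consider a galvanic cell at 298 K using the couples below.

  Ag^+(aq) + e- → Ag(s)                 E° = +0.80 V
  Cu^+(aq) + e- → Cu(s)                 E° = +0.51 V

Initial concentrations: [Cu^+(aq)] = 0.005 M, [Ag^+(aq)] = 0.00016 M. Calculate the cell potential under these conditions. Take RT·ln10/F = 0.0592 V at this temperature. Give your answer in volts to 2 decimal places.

The Ag⁺/Ag couple has the more positive E°, so it is the cathode; Cu⁺/Cu is the anode.
E°cell = E°cat − E°an = +0.80 − (+0.51) = +0.29 V; n = 1.
Balancing gives Ag^+(aq) + Cu(s) → Ag(s) + Cu^+(aq); hence Q = [Cu^+(aq)] / [Ag^+(aq)] = 31.2 (log Q = 1.495).
E = E° − (0.0592/n)·log Q = +0.29 − (0.0592/1)(1.495) = +0.20 V.

+0.20 V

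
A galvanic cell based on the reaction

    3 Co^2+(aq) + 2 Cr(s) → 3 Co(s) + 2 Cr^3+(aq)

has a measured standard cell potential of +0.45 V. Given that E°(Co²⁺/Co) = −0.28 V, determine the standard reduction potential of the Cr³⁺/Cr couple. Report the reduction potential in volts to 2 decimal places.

−0.73 V

In the reaction as written the Co²⁺/Co couple is reduced (cathode) and Cr³⁺/Cr is oxidized (anode), so E°cell = E°(Co²⁺/Co) − E°(Cr³⁺/Cr).
E°(Cr³⁺/Cr) = E°(cathode) − E°cell = −0.28 − (+0.45) = −0.73 V.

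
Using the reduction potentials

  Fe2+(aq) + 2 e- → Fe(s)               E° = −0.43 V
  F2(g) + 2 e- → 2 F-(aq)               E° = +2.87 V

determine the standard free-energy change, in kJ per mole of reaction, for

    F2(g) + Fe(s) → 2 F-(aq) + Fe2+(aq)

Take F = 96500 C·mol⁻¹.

In the reaction as written F2(g) is reduced, so the F₂/F⁻ couple is the cathode and Fe²⁺/Fe is the anode.
E°cell = +2.87 − (−0.43) = +3.30 V; balancing electrons gives n = 2.
ΔG° = −nFE°cell = −(2)(96500)(+3.30) J/mol = −637 kJ/mol.

−637 kJ/mol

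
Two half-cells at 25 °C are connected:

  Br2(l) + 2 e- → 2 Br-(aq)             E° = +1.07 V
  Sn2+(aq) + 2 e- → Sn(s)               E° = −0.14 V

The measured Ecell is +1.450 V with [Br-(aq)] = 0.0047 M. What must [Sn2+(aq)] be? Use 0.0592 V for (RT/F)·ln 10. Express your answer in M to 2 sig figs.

0.00035 M

With Br₂/Br⁻ at the cathode and Sn²⁺/Sn at the anode, E°cell = +1.07 − (−0.14) = +1.21 V (n = 2).
Rearranging E = E° − (0.0592/n)·log Q gives log Q = 2(+1.21 − (+1.450))/0.0592 = −8.108.
Balancing electrons gives Br2(l) + Sn(s) → 2 Br-(aq) + Sn2+(aq); thus Q = [Br-(aq)]^2·[Sn2+(aq)].
Solving for the unknown gives log [Sn2+(aq)] = −3.452, so [Sn2+(aq)] ≈ 0.00035 M.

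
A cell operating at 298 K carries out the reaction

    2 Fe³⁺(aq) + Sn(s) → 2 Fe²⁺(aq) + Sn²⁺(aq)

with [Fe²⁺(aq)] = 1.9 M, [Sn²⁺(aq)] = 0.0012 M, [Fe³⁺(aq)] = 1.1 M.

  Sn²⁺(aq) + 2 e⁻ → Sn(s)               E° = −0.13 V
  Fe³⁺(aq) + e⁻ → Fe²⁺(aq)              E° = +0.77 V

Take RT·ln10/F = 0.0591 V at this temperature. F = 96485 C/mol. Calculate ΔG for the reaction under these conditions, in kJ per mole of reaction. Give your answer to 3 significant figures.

With Fe³⁺/Fe²⁺ reduced at the cathode, E°cell = +0.77 − (−0.13) = +0.90 V and n = 2.
The reaction quotient is ([Fe²⁺(aq)]^2·[Sn²⁺(aq)]) / [Fe³⁺(aq)]^2 = 0.00358; by Nernst, E = +0.90 − (0.0591/2)(−2.446) = +0.9723 V.
Finally ΔG = −nFE = −(2)(96485 C/mol)(+0.9723 V) = −188 kJ/mol.

−188 kJ/mol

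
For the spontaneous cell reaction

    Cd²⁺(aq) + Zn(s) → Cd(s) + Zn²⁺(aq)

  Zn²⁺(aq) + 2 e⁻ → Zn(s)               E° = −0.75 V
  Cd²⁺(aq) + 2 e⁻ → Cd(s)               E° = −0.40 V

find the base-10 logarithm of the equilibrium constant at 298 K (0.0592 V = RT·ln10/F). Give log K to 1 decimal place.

The Cd²⁺/Cd couple is reduced (cathode); E°cell = −0.40 − (−0.75) = +0.35 V with n = 2.
At equilibrium E = 0, so log K = nE°cell / 0.0592 = (2)(+0.35) / 0.0592 = 11.8.

log K = 11.8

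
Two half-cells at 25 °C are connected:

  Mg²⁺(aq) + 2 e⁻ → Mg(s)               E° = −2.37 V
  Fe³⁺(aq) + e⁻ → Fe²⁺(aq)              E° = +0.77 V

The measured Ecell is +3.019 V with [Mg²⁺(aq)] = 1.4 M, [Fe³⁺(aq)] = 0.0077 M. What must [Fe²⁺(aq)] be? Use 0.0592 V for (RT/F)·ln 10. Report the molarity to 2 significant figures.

With Fe³⁺/Fe²⁺ at the cathode and Mg²⁺/Mg at the anode, E°cell = +0.77 − (−2.37) = +3.14 V (n = 2).
From the Nernst equation, log Q = n(E° − E)/0.0592 = 2·(+3.14 − (+3.019))/0.0592 = 4.088.
Balancing electrons gives 2 Fe³⁺(aq) + Mg(s) → 2 Fe²⁺(aq) + Mg²⁺(aq); thus Q = ([Fe²⁺(aq)]^2·[Mg²⁺(aq)]) / [Fe³⁺(aq)]^2.
Substituting the known concentrations and solving, log [Fe²⁺(aq)] = −0.143 and [Fe²⁺(aq)] = 0.72 M.

0.72 M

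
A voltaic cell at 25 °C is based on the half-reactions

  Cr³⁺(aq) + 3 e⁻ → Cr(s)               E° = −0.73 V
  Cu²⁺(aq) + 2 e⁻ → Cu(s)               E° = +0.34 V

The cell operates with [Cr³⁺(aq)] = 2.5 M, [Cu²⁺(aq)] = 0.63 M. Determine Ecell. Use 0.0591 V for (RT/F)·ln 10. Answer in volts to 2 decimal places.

Cu²⁺/Cu is reduced (cathode, E° = +0.34 V) and Cr³⁺/Cr is oxidized (anode).
E°cell = +0.34 − (−0.73) = +1.07 V, with n = 6 electrons transferred.
Balancing gives 3 Cu²⁺(aq) + 2 Cr(s) → 3 Cu(s) + 2 Cr³⁺(aq); hence Q = [Cr³⁺(aq)]^2 / [Cu²⁺(aq)]^3 = 25 (log Q = 1.398).
Applying E = E° − (RT ln10/nF)·log Q gives +1.07 − (0.0591/6)(1.398) = +1.06 V.

+1.06 V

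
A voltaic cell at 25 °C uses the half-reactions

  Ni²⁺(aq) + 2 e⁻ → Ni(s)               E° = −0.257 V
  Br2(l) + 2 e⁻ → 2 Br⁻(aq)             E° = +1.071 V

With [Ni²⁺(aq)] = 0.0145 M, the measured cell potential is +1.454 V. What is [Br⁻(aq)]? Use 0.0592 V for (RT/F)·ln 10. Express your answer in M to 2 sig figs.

With Br₂/Br⁻ at the cathode and Ni²⁺/Ni at the anode, E°cell = +1.071 − (−0.257) = +1.328 V (n = 2).
From the Nernst equation, log Q = n(E° − E)/0.0592 = 2·(+1.328 − (+1.454))/0.0592 = −4.257.
For Br2(l) + Ni(s) → 2 Br⁻(aq) + Ni²⁺(aq), the reaction quotient is Q = [Br⁻(aq)]^2·[Ni²⁺(aq)].
Isolating [Br⁻(aq)] in Q = 10^{−4.257} yields log [Br⁻(aq)] = −1.209, i.e. 0.062 M.

0.062 M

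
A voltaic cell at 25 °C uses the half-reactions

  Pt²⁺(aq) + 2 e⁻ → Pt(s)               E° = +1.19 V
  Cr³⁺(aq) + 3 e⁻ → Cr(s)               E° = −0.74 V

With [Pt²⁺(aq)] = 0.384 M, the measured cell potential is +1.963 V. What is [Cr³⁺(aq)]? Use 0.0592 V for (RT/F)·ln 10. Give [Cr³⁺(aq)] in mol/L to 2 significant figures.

0.0051 M

With Pt²⁺/Pt at the cathode and Cr³⁺/Cr at the anode, E°cell = +1.19 − (−0.74) = +1.93 V (n = 6).
Rearranging E = E° − (0.0592/n)·log Q gives log Q = 6(+1.93 − (+1.963))/0.0592 = −3.345.
The balanced reaction is 3 Pt²⁺(aq) + 2 Cr(s) → 3 Pt(s) + 2 Cr³⁺(aq), so Q = [Cr³⁺(aq)]^2 / [Pt²⁺(aq)]^3.
Solving for the unknown gives log [Cr³⁺(aq)] = −2.296, so [Cr³⁺(aq)] ≈ 0.0051 M.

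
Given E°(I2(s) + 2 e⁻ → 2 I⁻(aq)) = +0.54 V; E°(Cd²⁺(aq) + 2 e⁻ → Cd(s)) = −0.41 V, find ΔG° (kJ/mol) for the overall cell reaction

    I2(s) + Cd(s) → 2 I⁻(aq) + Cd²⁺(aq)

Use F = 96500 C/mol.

In the reaction as written I2(s) is reduced, so the I₂/I⁻ couple is the cathode and Cd²⁺/Cd is the anode.
E°cell = +0.54 − (−0.41) = +0.95 V; balancing electrons gives n = 2.
ΔG° = −nFE°cell = −(2)(96500)(+0.95) J/mol = −183 kJ/mol.

−183 kJ/mol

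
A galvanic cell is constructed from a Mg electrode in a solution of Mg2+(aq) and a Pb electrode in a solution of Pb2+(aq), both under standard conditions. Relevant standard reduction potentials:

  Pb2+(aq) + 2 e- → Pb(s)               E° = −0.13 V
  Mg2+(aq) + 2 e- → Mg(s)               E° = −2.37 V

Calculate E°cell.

+2.24 V

Of the two couples in this cell, the one with the more positive reduction potential is reduced at the cathode: here that is Pb²⁺/Pb (−0.13 V); Mg²⁺/Mg (−2.37 V) is the anode.
E°cell = E°(cathode) − E°(anode) = −0.13 − (−2.37) = +2.24 V.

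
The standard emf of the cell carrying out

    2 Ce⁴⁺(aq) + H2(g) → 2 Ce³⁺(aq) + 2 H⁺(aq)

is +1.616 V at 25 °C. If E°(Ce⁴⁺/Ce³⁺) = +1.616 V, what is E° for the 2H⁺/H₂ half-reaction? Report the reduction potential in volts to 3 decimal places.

+0.000 V

In the reaction as written the Ce⁴⁺/Ce³⁺ couple is reduced (cathode) and 2H⁺/H₂ is oxidized (anode), so E°cell = E°(Ce⁴⁺/Ce³⁺) − E°(2H⁺/H₂).
E°(2H⁺/H₂) = E°(cathode) − E°cell = +1.616 − (+1.616) = +0.000 V.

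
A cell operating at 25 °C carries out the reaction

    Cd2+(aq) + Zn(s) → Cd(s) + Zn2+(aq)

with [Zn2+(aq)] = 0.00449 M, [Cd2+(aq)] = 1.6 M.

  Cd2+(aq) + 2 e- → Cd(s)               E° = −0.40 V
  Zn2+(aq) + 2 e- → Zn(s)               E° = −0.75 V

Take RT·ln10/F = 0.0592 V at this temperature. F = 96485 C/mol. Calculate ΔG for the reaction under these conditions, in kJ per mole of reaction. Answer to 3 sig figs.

−82.1 kJ/mol

The standard cell potential is −0.40 − (−0.75) = +0.35 V, with n = 2 electrons in the balanced equation.
The reaction quotient is [Zn2+(aq)] / [Cd2+(aq)] = 0.00281; by Nernst, E = +0.35 − (0.0592/2)(−2.552) = +0.4255 V.
ΔG = −nFE = −(2)(96485)(+0.4255) J/mol = −82.1 kJ/mol.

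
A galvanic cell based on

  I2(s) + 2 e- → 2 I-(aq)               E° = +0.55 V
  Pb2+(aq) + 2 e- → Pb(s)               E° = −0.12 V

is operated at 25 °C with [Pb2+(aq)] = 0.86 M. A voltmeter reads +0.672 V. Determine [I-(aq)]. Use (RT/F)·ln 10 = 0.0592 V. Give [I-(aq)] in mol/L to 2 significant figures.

1.0 M

I₂/I⁻ is the cathode (higher E°); E°cell = +0.55 − (−0.12) = +0.67 V with n = 2.
From the Nernst equation, log Q = n(E° − E)/0.0592 = 2·(+0.67 − (+0.672))/0.0592 = −0.068.
Balancing electrons gives I2(s) + Pb(s) → 2 I-(aq) + Pb2+(aq); thus Q = [I-(aq)]^2·[Pb2+(aq)].
Isolating [I-(aq)] in Q = 10^{−0.068} yields log [I-(aq)] = −0.001, i.e. 1.0 M.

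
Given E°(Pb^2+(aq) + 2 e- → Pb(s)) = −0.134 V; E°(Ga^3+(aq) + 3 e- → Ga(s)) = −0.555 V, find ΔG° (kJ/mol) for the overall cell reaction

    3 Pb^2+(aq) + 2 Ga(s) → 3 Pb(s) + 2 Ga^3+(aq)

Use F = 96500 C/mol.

−244 kJ/mol

In the reaction as written Pb^2+(aq) is reduced, so the Pb²⁺/Pb couple is the cathode and Ga³⁺/Ga is the anode.
E°cell = −0.134 − (−0.555) = +0.421 V; balancing electrons gives n = 6.
ΔG° = −nFE°cell = −(6)(96500)(+0.421) J/mol = −244 kJ/mol.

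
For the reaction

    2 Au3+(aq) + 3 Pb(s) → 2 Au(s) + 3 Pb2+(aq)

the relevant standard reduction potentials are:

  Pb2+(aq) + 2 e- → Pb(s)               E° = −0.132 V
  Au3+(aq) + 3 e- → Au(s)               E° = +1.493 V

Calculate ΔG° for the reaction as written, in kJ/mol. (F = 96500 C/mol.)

In the reaction as written Au3+(aq) is reduced, so the Au³⁺/Au couple is the cathode and Pb²⁺/Pb is the anode.
E°cell = +1.493 − (−0.132) = +1.625 V; balancing electrons gives n = 6.
ΔG° = −nFE°cell = −(6)(96500)(+1.625) J/mol = −941 kJ/mol.

−941 kJ/mol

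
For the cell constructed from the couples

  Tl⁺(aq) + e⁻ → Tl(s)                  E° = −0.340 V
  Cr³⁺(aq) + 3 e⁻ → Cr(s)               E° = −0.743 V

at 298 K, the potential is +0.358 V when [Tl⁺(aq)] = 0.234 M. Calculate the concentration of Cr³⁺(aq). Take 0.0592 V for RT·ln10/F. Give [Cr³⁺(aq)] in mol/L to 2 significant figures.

With Tl⁺/Tl at the cathode and Cr³⁺/Cr at the anode, E°cell = −0.340 − (−0.743) = +0.403 V (n = 3).
Since E = E° − (0.0592/n)·log Q, log Q = n(E° − E)/0.0592 = 2.280.
The balanced reaction is 3 Tl⁺(aq) + Cr(s) → 3 Tl(s) + Cr³⁺(aq), so Q = [Cr³⁺(aq)] / [Tl⁺(aq)]^3.
Isolating [Cr³⁺(aq)] in Q = 10^{2.280} yields log [Cr³⁺(aq)] = 0.388, i.e. 2.4 M.

2.4 M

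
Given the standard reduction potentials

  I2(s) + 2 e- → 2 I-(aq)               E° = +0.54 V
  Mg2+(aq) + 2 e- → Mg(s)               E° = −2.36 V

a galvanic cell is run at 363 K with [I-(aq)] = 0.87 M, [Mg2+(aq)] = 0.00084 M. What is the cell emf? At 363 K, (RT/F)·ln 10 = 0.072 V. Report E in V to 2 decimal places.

+3.02 V

Since E°(I₂/I⁻) > E°(Mg²⁺/Mg), I₂/I⁻ serves as the cathode.
The standard potential is +0.54 − (−2.36) = +2.90 V and the balanced reaction transfers n = 2 electrons.
For the overall reaction I2(s) + Mg(s) → 2 I-(aq) + Mg2+(aq), Q = [I-(aq)]^2·[Mg2+(aq)] = 0.000636, giving log Q = −3.197.
Applying E = E° − (RT ln10/nF)·log Q gives +2.90 − (0.072/2)(−3.197) = +3.02 V.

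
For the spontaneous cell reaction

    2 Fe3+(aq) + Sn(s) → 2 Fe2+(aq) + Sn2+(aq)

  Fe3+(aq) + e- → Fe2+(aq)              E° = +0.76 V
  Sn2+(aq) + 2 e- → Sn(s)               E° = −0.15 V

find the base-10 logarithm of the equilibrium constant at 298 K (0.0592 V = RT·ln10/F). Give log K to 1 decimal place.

The Fe³⁺/Fe²⁺ couple is reduced (cathode); E°cell = +0.76 − (−0.15) = +0.91 V with n = 2.
At equilibrium E = 0, so log K = nE°cell / 0.0592 = (2)(+0.91) / 0.0592 = 30.7.

log K = 30.7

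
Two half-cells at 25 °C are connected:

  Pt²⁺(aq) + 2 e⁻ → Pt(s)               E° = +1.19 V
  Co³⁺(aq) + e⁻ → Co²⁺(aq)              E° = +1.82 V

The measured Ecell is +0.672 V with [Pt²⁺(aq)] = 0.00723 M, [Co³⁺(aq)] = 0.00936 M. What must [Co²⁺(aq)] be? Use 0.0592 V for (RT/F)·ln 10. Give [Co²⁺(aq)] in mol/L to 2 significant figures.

Co³⁺/Co²⁺ is the cathode (higher E°); E°cell = +1.82 − (+1.19) = +0.63 V with n = 2.
Rearranging E = E° − (0.0592/n)·log Q gives log Q = 2(+0.63 − (+0.672))/0.0592 = −1.419.
Balancing electrons gives 2 Co³⁺(aq) + Pt(s) → 2 Co²⁺(aq) + Pt²⁺(aq); thus Q = ([Co²⁺(aq)]^2·[Pt²⁺(aq)]) / [Co³⁺(aq)]^2.
Isolating [Co²⁺(aq)] in Q = 10^{−1.419} yields log [Co²⁺(aq)] = −1.668, i.e. 0.021 M.

0.021 M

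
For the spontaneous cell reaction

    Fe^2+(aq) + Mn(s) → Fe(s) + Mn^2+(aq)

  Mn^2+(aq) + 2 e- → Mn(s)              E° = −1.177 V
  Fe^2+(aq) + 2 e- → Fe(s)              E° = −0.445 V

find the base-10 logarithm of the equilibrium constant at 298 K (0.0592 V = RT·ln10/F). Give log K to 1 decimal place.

The Fe²⁺/Fe couple is reduced (cathode); E°cell = −0.445 − (−1.177) = +0.732 V with n = 2.
At equilibrium E = 0, so log K = nE°cell / 0.0592 = (2)(+0.732) / 0.0592 = 24.7.

log K = 24.7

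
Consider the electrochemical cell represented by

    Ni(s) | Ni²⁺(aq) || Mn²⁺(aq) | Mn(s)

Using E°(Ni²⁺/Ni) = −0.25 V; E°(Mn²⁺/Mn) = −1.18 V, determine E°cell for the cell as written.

By convention the left-hand electrode in cell notation is the anode (oxidation) and the right-hand electrode is the cathode (reduction).
E°cell = E°(right) − E°(left) = −1.18 − (−0.25) = −0.93 V.
The negative sign shows that, as written, the cell would require an external voltage to drive the reaction.

−0.93 V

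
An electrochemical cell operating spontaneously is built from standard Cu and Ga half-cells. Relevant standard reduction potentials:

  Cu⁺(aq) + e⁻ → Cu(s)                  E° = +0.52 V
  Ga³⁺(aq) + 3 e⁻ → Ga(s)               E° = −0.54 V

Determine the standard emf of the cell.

+1.06 V

The Cu⁺/Cu couple has the higher E°, so Cu ion is reduced (cathode) and Ga is oxidized (anode).
E°cell = E°(cathode) − E°(anode) = +0.52 − (−0.54) = +1.06 V.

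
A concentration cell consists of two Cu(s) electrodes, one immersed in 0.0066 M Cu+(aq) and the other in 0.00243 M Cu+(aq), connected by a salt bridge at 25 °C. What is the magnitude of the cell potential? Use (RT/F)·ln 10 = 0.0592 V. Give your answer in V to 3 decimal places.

0.026 V

For a concentration cell E°cell = 0, since both electrodes use the same couple.
The compartment with the higher Cu+(aq) concentration (0.0066 M) acts as the cathode; ions are reduced there and produced at the dilute (0.00243 M) anode.
With n = 1, Ecell = −(0.0592/1)·log([dilute]/[conc]) = −(0.0592/1)·log(0.00243/0.0066) = +0.026 V.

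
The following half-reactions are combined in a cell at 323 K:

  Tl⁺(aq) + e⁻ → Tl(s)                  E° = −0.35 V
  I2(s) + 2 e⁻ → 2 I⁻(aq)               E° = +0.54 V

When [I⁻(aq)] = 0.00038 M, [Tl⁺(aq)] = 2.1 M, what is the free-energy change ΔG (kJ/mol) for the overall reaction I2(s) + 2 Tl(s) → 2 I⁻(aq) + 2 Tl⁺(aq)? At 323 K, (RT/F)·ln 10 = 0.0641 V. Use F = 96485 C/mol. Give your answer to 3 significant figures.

E°cell = +0.54 − (−0.35) = +0.89 V; the balanced reaction transfers n = 2 electrons.
Here Q = [I⁻(aq)]^2·[Tl⁺(aq)]^2 = 6.37×10^−7 (log Q = −6.196), giving E = +0.89 − (0.0641/2)·(−6.196) = +1.0886 V.
Finally ΔG = −nFE = −(2)(96485 C/mol)(+1.0886 V) = −210 kJ/mol.

−210 kJ/mol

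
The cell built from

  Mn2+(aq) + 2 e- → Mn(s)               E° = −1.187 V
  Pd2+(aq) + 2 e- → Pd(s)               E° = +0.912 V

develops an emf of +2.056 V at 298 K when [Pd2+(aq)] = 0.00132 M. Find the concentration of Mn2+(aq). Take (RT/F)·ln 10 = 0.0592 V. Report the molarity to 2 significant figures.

0.037 M

Pd²⁺/Pd is the cathode (higher E°); E°cell = +0.912 − (−1.187) = +2.099 V with n = 2.
Since E = E° − (0.0592/n)·log Q, log Q = n(E° − E)/0.0592 = 1.453.
The balanced reaction is Pd2+(aq) + Mn(s) → Pd(s) + Mn2+(aq), so Q = [Mn2+(aq)] / [Pd2+(aq)].
Isolating [Mn2+(aq)] in Q = 10^{1.453} yields log [Mn2+(aq)] = −1.426, i.e. 0.037 M.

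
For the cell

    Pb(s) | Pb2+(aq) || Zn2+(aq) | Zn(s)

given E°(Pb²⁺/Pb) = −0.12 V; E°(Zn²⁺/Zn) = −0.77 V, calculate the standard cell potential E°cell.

−0.65 V

By convention the left-hand electrode in cell notation is the anode (oxidation) and the right-hand electrode is the cathode (reduction).
E°cell = E°(right) − E°(left) = −0.77 − (−0.12) = −0.65 V.
The negative sign shows that, as written, the cell would require an external voltage to drive the reaction.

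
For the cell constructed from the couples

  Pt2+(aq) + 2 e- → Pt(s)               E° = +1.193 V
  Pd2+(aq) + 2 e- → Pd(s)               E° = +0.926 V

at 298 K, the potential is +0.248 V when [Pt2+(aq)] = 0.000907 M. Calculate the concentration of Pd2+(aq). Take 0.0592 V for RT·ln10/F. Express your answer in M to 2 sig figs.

The Pt²⁺/Pt couple has the larger reduction potential, so it is the cathode: E°cell = +1.193 − (+0.926) = +0.267 V and n = 2.
Since E = E° − (0.0592/n)·log Q, log Q = n(E° − E)/0.0592 = 0.642.
Balancing electrons gives Pt2+(aq) + Pd(s) → Pt(s) + Pd2+(aq); thus Q = [Pd2+(aq)] / [Pt2+(aq)].
Solving for the unknown gives log [Pd2+(aq)] = −2.400, so [Pd2+(aq)] ≈ 0.0040 M.

0.0040 M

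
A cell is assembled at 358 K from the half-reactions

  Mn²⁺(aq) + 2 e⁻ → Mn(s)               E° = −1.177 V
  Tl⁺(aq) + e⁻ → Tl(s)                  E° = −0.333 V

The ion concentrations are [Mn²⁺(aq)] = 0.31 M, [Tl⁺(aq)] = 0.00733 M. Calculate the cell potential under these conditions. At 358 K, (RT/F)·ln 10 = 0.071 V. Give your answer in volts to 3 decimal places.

Tl⁺/Tl is reduced (cathode, E° = −0.333 V) and Mn²⁺/Mn is oxidized (anode).
E°cell = −0.333 − (−1.177) = +0.844 V, with n = 2 electrons transferred.
For the overall reaction 2 Tl⁺(aq) + Mn(s) → 2 Tl(s) + Mn²⁺(aq), Q = [Mn²⁺(aq)] / [Tl⁺(aq)]^2 = 5.77×10^3, giving log Q = 3.761.
Applying E = E° − (RT ln10/nF)·log Q gives +0.844 − (0.071/2)(3.761) = +0.710 V.

+0.710 V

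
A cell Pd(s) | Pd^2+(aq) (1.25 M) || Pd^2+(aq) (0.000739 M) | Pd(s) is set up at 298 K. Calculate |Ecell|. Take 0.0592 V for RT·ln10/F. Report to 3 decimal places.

For a concentration cell E°cell = 0, since both electrodes use the same couple.
The compartment with the higher Pd^2+(aq) concentration (1.25 M) acts as the cathode; ions are reduced there and produced at the dilute (0.000739 M) anode.
With n = 2, Ecell = −(0.0592/2)·log([dilute]/[conc]) = −(0.0592/2)·log(0.000739/1.25) = +0.096 V.

0.096 V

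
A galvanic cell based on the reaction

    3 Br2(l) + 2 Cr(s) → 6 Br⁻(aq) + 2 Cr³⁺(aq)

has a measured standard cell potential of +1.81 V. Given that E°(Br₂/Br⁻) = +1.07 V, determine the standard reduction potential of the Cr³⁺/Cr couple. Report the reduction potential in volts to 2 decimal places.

−0.74 V

In the reaction as written the Br₂/Br⁻ couple is reduced (cathode) and Cr³⁺/Cr is oxidized (anode), so E°cell = E°(Br₂/Br⁻) − E°(Cr³⁺/Cr).
E°(Cr³⁺/Cr) = E°(cathode) − E°cell = +1.07 − (+1.81) = −0.74 V.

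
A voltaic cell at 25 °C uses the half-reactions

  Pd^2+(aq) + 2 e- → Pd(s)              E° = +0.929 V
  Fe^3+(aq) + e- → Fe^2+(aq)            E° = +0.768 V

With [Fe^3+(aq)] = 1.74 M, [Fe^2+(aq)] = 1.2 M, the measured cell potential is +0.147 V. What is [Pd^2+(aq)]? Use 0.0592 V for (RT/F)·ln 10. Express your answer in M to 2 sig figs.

The Pd²⁺/Pd couple has the larger reduction potential, so it is the cathode: E°cell = +0.929 − (+0.768) = +0.161 V and n = 2.
From the Nernst equation, log Q = n(E° − E)/0.0592 = 2·(+0.161 − (+0.147))/0.0592 = 0.473.
The balanced reaction is Pd^2+(aq) + 2 Fe^2+(aq) → Pd(s) + 2 Fe^3+(aq), so Q = [Fe^3+(aq)]^2 / ([Pd^2+(aq)]·[Fe^2+(aq)]^2).
Solving for the unknown gives log [Pd^2+(aq)] = −0.150, so [Pd^2+(aq)] ≈ 0.71 M.

0.71 M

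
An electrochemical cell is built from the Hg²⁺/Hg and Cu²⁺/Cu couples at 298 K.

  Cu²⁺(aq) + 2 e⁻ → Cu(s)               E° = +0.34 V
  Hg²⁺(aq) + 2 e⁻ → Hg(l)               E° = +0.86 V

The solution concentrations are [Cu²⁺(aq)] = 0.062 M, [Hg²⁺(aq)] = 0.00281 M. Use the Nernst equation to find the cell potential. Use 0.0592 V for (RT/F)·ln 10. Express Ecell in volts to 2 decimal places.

+0.48 V

Hg²⁺/Hg is reduced (cathode, E° = +0.86 V) and Cu²⁺/Cu is oxidized (anode).
E°cell = +0.86 − (+0.34) = +0.52 V, with n = 2 electrons transferred.
Balancing gives Hg²⁺(aq) + Cu(s) → Hg(l) + Cu²⁺(aq); hence Q = [Cu²⁺(aq)] / [Hg²⁺(aq)] = 22.1 (log Q = 1.344).
E = E° − (0.0592/n)·log Q = +0.52 − (0.0592/2)(1.344) = +0.48 V.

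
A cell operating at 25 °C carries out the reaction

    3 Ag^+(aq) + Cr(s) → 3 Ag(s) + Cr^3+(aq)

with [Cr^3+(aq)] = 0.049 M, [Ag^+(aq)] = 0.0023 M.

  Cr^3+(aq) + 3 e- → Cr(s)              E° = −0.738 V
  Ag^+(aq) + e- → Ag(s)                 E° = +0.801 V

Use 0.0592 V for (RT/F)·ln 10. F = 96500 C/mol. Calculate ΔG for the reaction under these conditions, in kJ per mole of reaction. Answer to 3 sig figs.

The standard cell potential is +0.801 − (−0.738) = +1.539 V, with n = 3 electrons in the balanced equation.
Q = [Cr^3+(aq)] / [Ag^+(aq)]^3 = 4.03×10^6, so log Q = 6.605 and E = +1.539 − (0.0592/3)(6.605) = +1.4087 V.
ΔG = −nFE = −(3)(96500)(+1.4087) J/mol = −408 kJ/mol.

−408 kJ/mol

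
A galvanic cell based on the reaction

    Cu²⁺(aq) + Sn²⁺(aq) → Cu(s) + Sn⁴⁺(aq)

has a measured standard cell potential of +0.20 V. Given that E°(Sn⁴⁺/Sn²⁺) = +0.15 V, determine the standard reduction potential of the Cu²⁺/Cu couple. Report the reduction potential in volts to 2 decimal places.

In the reaction as written the Cu²⁺/Cu couple is reduced (cathode) and Sn⁴⁺/Sn²⁺ is oxidized (anode), so E°cell = E°(Cu²⁺/Cu) − E°(Sn⁴⁺/Sn²⁺).
E°(Cu²⁺/Cu) = E°cell + E°(anode) = +0.20 + (+0.15) = +0.35 V.

+0.35 V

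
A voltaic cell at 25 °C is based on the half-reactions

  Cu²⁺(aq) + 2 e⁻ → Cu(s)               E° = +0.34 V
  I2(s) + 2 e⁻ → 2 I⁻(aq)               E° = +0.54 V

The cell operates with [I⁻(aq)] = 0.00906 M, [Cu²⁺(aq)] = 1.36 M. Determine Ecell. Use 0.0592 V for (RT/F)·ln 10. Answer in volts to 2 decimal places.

I₂/I⁻ is reduced (cathode, E° = +0.54 V) and Cu²⁺/Cu is oxidized (anode).
E°cell = E°cat − E°an = +0.54 − (+0.34) = +0.20 V; n = 2.
For the overall reaction I2(s) + Cu(s) → 2 I⁻(aq) + Cu²⁺(aq), Q = [I⁻(aq)]^2·[Cu²⁺(aq)] = 0.000112, giving log Q = −3.952.
E = E° − (0.0592/n)·log Q = +0.20 − (0.0592/2)(−3.952) = +0.32 V.

+0.32 V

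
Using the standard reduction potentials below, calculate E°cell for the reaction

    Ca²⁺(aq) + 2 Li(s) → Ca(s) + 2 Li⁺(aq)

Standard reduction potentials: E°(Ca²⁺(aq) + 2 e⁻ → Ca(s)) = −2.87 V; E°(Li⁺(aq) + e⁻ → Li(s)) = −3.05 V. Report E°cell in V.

Ca²⁺(aq) gains electrons, so the Ca²⁺/Ca couple is the cathode; the Li⁺/Li couple is the anode.
E°cell = E°(cathode) − E°(anode) = −2.87 − (−3.05) = +0.18 V.
The positive value indicates the reaction is spontaneous as written.

+0.18 V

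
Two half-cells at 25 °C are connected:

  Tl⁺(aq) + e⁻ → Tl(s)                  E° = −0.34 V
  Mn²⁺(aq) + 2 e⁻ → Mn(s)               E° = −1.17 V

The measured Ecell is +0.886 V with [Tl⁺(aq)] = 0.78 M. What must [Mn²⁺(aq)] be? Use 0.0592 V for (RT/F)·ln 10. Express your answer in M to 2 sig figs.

0.0078 M

Tl⁺/Tl is the cathode (higher E°); E°cell = −0.34 − (−1.17) = +0.83 V with n = 2.
Since E = E° − (0.0592/n)·log Q, log Q = n(E° − E)/0.0592 = −1.892.
For 2 Tl⁺(aq) + Mn(s) → 2 Tl(s) + Mn²⁺(aq), the reaction quotient is Q = [Mn²⁺(aq)] / [Tl⁺(aq)]^2.
Solving for the unknown gives log [Mn²⁺(aq)] = −2.108, so [Mn²⁺(aq)] ≈ 0.0078 M.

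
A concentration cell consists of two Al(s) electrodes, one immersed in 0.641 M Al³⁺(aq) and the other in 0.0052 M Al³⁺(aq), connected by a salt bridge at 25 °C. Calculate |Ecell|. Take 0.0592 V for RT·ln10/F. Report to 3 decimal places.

For a concentration cell E°cell = 0, since both electrodes use the same couple.
The compartment with the higher Al³⁺(aq) concentration (0.641 M) acts as the cathode; ions are reduced there and produced at the dilute (0.0052 M) anode.
With n = 3, Ecell = −(0.0592/3)·log([dilute]/[conc]) = −(0.0592/3)·log(0.0052/0.641) = +0.041 V.

0.041 V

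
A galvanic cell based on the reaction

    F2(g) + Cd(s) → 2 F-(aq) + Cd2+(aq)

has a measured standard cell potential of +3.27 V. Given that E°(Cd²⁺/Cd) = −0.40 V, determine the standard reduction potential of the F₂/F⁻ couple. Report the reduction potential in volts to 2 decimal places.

+2.87 V

In the reaction as written the F₂/F⁻ couple is reduced (cathode) and Cd²⁺/Cd is oxidized (anode), so E°cell = E°(F₂/F⁻) − E°(Cd²⁺/Cd).
E°(F₂/F⁻) = E°cell + E°(anode) = +3.27 + (−0.40) = +2.87 V.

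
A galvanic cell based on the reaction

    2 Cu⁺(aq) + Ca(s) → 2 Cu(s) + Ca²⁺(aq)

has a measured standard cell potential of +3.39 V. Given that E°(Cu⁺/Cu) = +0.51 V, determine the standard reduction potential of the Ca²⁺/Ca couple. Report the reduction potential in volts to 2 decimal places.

In the reaction as written the Cu⁺/Cu couple is reduced (cathode) and Ca²⁺/Ca is oxidized (anode), so E°cell = E°(Cu⁺/Cu) − E°(Ca²⁺/Ca).
E°(Ca²⁺/Ca) = E°(cathode) − E°cell = +0.51 − (+3.39) = −2.88 V.

−2.88 V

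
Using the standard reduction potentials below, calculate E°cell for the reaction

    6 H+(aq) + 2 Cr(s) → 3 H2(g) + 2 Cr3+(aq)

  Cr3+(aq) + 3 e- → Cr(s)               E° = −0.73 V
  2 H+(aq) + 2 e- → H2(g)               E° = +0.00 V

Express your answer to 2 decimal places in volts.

+0.73 V

H+(aq) gains electrons, so the 2H⁺/H₂ couple is the cathode; the Cr³⁺/Cr couple is the anode.
E°cell = E°(cathode) − E°(anode) = +0.00 − (−0.73) = +0.73 V.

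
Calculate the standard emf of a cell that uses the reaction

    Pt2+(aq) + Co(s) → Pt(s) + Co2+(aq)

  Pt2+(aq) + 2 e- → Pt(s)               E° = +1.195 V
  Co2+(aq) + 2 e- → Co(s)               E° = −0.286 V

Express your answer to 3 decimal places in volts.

+1.481 V

In the reaction as written, Pt2+(aq) is reduced (cathode) and Co2+(aq) is produced by oxidation at the anode.
E°cell = E°(cathode) − E°(anode) = +1.195 − (−0.286) = +1.481 V.
The positive value indicates the reaction is spontaneous as written.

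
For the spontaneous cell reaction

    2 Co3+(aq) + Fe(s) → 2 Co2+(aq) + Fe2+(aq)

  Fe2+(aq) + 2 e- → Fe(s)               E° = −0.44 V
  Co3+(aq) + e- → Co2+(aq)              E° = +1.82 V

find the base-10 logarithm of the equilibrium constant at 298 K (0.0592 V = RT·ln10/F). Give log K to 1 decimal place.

log K = 76.4

The Co³⁺/Co²⁺ couple is reduced (cathode); E°cell = +1.82 − (−0.44) = +2.26 V with n = 2.
At equilibrium E = 0, so log K = nE°cell / 0.0592 = (2)(+2.26) / 0.0592 = 76.4.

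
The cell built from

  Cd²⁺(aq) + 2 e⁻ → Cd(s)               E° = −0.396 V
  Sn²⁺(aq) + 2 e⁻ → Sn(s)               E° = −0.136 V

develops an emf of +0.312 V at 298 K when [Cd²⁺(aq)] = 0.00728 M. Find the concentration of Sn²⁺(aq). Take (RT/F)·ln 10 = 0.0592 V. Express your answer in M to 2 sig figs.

The Sn²⁺/Sn couple has the larger reduction potential, so it is the cathode: E°cell = −0.136 − (−0.396) = +0.260 V and n = 2.
Since E = E° − (0.0592/n)·log Q, log Q = n(E° − E)/0.0592 = −1.757.
For Sn²⁺(aq) + Cd(s) → Sn(s) + Cd²⁺(aq), the reaction quotient is Q = [Cd²⁺(aq)] / [Sn²⁺(aq)].
Substituting the known concentrations and solving, log [Sn²⁺(aq)] = −0.381 and [Sn²⁺(aq)] = 0.42 M.

0.42 M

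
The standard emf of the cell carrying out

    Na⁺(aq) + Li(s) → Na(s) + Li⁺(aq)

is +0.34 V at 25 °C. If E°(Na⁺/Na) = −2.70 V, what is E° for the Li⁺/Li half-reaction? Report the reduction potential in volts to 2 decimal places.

−3.04 V

In the reaction as written the Na⁺/Na couple is reduced (cathode) and Li⁺/Li is oxidized (anode), so E°cell = E°(Na⁺/Na) − E°(Li⁺/Li).
E°(Li⁺/Li) = E°(cathode) − E°cell = −2.70 − (+0.34) = −3.04 V.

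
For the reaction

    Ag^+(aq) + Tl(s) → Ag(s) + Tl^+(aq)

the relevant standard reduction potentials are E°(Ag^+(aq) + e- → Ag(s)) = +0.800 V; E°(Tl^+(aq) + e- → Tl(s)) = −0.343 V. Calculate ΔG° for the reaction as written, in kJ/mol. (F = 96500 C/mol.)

−110 kJ/mol

In the reaction as written Ag^+(aq) is reduced, so the Ag⁺/Ag couple is the cathode and Tl⁺/Tl is the anode.
E°cell = +0.800 − (−0.343) = +1.143 V; balancing electrons gives n = 1.
ΔG° = −nFE°cell = −(1)(96500)(+1.143) J/mol = −110 kJ/mol.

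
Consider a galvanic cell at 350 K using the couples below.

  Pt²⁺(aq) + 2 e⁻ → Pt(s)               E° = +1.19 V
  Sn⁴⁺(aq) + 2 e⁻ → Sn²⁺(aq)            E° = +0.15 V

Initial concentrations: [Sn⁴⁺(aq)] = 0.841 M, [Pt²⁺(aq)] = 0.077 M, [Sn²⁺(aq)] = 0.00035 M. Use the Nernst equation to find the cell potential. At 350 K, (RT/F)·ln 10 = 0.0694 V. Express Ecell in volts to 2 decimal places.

Pt²⁺/Pt is reduced (cathode, E° = +1.19 V) and Sn⁴⁺/Sn²⁺ is oxidized (anode).
E°cell = E°cat − E°an = +1.19 − (+0.15) = +1.04 V; n = 2.
The balanced reaction is Pt²⁺(aq) + Sn²⁺(aq) → Pt(s) + Sn⁴⁺(aq), so Q = [Sn⁴⁺(aq)] / ([Pt²⁺(aq)]·[Sn²⁺(aq)]) = 3.12×10^4 and log Q = 4.494.
Applying E = E° − (RT ln10/nF)·log Q gives +1.04 − (0.0694/2)(4.494) = +0.88 V.

+0.88 V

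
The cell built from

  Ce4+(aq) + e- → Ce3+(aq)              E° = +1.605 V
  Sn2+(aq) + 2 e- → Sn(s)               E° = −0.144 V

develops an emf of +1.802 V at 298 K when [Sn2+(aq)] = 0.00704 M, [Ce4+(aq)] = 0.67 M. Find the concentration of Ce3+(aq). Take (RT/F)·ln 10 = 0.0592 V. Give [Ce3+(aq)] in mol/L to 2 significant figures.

With Ce⁴⁺/Ce³⁺ at the cathode and Sn²⁺/Sn at the anode, E°cell = +1.605 − (−0.144) = +1.749 V (n = 2).
Rearranging E = E° − (0.0592/n)·log Q gives log Q = 2(+1.749 − (+1.802))/0.0592 = −1.791.
Balancing electrons gives 2 Ce4+(aq) + Sn(s) → 2 Ce3+(aq) + Sn2+(aq); thus Q = ([Ce3+(aq)]^2·[Sn2+(aq)]) / [Ce4+(aq)]^2.
Solving for the unknown gives log [Ce3+(aq)] = 0.007, so [Ce3+(aq)] ≈ 1.0 M.

1.0 M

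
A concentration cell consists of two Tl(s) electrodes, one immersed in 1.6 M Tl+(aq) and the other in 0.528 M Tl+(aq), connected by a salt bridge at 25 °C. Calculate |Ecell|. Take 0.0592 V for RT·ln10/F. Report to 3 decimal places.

For a concentration cell E°cell = 0, since both electrodes use the same couple.
The compartment with the higher Tl+(aq) concentration (1.6 M) acts as the cathode; ions are reduced there and produced at the dilute (0.528 M) anode.
With n = 1, Ecell = −(0.0592/1)·log([dilute]/[conc]) = −(0.0592/1)·log(0.528/1.6) = +0.029 V.

0.029 V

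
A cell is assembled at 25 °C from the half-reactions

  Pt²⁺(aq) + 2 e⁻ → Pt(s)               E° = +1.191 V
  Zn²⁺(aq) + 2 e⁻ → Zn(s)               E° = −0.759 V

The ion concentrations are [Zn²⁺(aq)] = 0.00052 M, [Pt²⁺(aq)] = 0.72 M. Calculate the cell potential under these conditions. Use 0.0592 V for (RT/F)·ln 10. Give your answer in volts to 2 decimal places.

The Pt²⁺/Pt couple has the more positive E°, so it is the cathode; Zn²⁺/Zn is the anode.
E°cell = +1.191 − (−0.759) = +1.950 V, with n = 2 electrons transferred.
Balancing gives Pt²⁺(aq) + Zn(s) → Pt(s) + Zn²⁺(aq); hence Q = [Zn²⁺(aq)] / [Pt²⁺(aq)] = 0.000722 (log Q = −3.141).
By the Nernst equation, E = +1.950 − (0.0592/2)·(−3.141) = +2.04 V.

+2.04 V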